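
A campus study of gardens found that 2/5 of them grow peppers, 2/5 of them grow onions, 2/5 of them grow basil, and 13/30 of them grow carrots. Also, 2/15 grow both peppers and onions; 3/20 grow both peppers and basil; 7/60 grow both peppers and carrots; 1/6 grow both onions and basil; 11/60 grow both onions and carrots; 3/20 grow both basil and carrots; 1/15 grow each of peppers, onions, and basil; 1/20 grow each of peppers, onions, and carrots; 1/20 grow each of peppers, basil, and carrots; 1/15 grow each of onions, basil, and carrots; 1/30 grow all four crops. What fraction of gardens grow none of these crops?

1/15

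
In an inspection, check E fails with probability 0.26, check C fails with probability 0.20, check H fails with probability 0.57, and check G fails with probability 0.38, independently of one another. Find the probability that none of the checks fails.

0.1578272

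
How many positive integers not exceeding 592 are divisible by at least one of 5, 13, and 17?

180

Using inclusion–exclusion:
118 + 45 + 34 − 9 − 6 − 2 + 0 = 180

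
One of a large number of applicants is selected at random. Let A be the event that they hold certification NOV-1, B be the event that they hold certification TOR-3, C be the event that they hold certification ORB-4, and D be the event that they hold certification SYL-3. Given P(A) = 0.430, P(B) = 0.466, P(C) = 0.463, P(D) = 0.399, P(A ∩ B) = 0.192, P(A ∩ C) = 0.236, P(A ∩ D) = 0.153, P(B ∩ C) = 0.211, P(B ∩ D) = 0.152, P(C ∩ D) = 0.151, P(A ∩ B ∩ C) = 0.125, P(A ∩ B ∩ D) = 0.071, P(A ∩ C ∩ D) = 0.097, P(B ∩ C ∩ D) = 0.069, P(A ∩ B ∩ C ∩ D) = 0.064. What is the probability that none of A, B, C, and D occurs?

0.039

By inclusion-exclusion,
P(A ∪ B ∪ C ∪ D) = 0.430 + 0.466 + 0.463 + 0.399 − 0.192 − 0.236 − 0.153 − 0.211 − 0.152 − 0.151 + 0.125 + 0.071 + 0.097 + 0.069 − 0.064 = 0.961
P(none) = 1 − 0.961 = 0.039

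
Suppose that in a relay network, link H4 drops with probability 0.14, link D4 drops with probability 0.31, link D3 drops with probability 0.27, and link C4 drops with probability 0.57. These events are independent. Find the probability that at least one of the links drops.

P(none) = (1 − 0.14) × (1 − 0.31) × (1 − 0.27) × (1 − 0.57) = 0.86 × 0.69 × 0.73 × 0.43 = 0.18626826
P(at least one) = 1 − 0.18626826 = 0.81373174

0.81373174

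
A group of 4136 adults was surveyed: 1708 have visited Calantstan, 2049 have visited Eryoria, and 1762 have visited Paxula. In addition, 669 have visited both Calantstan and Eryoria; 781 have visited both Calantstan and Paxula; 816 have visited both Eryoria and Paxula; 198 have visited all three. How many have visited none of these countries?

685

|union| = 1708 + 2049 + 1762 − 669 − 781 − 816 + 198 = 3451
None: 4136 − 3451 = 685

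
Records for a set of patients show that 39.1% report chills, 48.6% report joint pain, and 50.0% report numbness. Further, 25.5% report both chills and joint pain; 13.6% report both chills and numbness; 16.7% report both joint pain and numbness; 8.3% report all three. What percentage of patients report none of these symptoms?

9.8%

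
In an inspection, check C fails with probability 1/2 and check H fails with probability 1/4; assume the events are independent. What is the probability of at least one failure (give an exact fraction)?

P(none) = (1 − 1/2) × (1 − 1/4) = 1/2 × 3/4 = 3/8
P(at least one) = 1 − 3/8 = 5/8

5/8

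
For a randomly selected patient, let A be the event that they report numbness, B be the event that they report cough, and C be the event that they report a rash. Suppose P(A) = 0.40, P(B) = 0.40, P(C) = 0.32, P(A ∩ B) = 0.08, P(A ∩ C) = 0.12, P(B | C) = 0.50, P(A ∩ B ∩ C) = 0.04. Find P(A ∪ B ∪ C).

0.80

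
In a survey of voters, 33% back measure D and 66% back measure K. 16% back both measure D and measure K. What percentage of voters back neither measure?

17%

Inclusion–exclusion gives
P(≥1) = 33 + 66 − 16 = 83%
P(none) = 100% − 83% = 17%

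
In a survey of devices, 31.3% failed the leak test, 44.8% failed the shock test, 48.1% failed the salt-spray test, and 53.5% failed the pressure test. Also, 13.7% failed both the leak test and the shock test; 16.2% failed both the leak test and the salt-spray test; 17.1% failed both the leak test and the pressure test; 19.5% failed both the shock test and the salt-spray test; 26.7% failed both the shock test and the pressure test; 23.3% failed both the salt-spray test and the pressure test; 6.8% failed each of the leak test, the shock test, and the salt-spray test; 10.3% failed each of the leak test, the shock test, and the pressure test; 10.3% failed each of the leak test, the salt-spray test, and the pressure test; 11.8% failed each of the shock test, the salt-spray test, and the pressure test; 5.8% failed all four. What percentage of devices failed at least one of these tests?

Using inclusion–exclusion:
P(union) = 31.3 + 44.8 + 48.1 + 53.5 − 13.7 − 16.2 − 17.1 − 19.5 − 26.7 − 23.3 + 6.8 + 10.3 + 10.3 + 11.8 − 5.8 = 94.6%

94.6%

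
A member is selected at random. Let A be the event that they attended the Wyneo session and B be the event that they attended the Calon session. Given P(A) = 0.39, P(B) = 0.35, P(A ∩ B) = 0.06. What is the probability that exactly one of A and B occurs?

0.62

Using the inclusion–exclusion count for exactly one event:
P(exactly one) = 0.39 + 0.35 − 2·0.06 = 0.62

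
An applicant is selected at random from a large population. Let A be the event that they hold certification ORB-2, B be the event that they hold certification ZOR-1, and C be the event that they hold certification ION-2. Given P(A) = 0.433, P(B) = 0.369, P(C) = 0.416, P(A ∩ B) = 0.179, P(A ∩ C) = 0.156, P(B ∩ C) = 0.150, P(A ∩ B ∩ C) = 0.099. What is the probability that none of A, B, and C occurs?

Inclusion–exclusion gives
P(A ∪ B ∪ C) = 0.433 + 0.369 + 0.416 − 0.179 − 0.156 − 0.150 + 0.099 = 0.832
P(none) = 1 − 0.832 = 0.168

0.168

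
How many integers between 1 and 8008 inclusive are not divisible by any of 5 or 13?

5914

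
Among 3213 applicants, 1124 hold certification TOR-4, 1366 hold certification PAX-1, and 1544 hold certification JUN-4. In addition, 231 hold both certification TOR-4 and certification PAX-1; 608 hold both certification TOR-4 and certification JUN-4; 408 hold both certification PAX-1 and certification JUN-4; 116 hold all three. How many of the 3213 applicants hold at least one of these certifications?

By inclusion–exclusion:
|at least one| = 1124 + 1366 + 1544 − 231 − 608 − 408 + 116 = 2903

2903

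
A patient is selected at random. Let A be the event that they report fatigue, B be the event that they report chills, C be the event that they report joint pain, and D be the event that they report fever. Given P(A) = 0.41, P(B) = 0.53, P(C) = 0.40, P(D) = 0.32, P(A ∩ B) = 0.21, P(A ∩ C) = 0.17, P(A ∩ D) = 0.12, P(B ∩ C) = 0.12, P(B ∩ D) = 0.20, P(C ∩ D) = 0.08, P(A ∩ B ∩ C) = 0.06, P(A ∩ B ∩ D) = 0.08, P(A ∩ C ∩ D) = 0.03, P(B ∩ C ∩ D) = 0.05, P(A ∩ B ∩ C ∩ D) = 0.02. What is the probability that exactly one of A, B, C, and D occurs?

0.44

Using the inclusion–exclusion count for exactly one event:
P(exactly one) = 0.41 + 0.53 + 0.40 + 0.32 − 2·0.21 − 2·0.17 − 2·0.12 − 2·0.12 − 2·0.20 − 2·0.08 + 3·0.06 + 3·0.08 + 3·0.03 + 3·0.05 − 4·0.02 = 0.44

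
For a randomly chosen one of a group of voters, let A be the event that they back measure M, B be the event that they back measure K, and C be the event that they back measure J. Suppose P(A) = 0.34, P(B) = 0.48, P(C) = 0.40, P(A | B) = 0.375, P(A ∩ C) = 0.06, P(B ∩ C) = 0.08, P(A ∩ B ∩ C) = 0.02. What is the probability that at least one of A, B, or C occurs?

P(A ∩ B) = P(B)·P(A|B) = 0.48 × 0.375 = 0.18
P(A ∪ B ∪ C) = 0.34 + 0.48 + 0.40 − 0.18 − 0.06 − 0.08 + 0.02 = 0.92

0.92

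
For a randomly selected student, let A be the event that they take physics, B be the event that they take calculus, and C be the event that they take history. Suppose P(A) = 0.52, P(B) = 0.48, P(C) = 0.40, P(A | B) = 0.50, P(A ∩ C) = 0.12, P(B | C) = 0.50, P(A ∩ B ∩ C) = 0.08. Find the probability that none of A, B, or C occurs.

P(A ∩ B) = P(B)·P(A|B) = 0.48 × 0.50 = 0.24
P(B ∩ C) = P(C)·P(B|C) = 0.40 × 0.50 = 0.20
P(A ∪ B ∪ C) = 0.52 + 0.48 + 0.40 − 0.24 − 0.12 − 0.20 + 0.08 = 0.92
P(none) = 1 − 0.92 = 0.08

0.08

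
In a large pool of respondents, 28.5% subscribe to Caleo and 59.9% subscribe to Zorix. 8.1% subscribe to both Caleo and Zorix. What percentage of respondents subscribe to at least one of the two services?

80.3%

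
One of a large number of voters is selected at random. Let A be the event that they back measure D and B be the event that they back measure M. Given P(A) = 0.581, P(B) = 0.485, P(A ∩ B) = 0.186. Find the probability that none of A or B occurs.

0.120

Inclusion–exclusion gives
P(A ∪ B) = 0.581 + 0.485 − 0.186 = 0.880
P(none) = 1 − 0.880 = 0.120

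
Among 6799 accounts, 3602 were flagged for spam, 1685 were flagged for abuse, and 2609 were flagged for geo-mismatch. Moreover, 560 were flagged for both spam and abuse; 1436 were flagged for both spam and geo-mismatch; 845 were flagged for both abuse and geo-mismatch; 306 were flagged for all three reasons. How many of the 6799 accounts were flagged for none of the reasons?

1438

Inclusion–exclusion gives
N(≥1) = 3602 + 1685 + 2609 − 560 − 1436 − 845 + 306 = 5361
None: 6799 − 5361 = 1438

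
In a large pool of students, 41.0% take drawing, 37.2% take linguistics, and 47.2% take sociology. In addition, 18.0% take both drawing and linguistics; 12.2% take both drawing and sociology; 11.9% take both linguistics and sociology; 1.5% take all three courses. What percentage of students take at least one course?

84.8%

Using inclusion–exclusion:
P(≥1) = 41.0 + 37.2 + 47.2 − 18.0 − 12.2 − 11.9 + 1.5 = 84.8%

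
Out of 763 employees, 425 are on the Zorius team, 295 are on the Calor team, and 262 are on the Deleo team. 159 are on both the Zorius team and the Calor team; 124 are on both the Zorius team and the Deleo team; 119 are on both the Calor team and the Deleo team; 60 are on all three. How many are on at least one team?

640

By inclusion-exclusion,
N(≥1) = 425 + 295 + 262 − 159 − 124 − 119 + 60 = 640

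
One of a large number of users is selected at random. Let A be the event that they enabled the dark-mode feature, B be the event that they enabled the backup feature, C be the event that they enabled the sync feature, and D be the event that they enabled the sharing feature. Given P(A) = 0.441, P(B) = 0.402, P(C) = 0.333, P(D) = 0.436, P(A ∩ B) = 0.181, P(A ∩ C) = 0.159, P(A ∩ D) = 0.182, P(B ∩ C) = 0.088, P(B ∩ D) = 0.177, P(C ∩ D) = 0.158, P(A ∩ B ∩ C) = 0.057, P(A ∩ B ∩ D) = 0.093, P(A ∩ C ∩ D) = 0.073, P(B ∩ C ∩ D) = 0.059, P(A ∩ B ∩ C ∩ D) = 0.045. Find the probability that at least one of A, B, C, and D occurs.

0.904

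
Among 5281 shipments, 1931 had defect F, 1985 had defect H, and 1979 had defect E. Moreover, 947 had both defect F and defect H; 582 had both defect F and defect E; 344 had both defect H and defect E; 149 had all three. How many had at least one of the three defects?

4171

By inclusion–exclusion:
|union| = 1931 + 1985 + 1979 − 947 − 582 − 344 + 149 = 4171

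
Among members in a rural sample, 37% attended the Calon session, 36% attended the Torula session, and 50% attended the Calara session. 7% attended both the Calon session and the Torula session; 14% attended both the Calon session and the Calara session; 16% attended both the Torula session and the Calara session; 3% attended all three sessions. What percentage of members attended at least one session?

89%

Apply inclusion-exclusion:
P(≥1) = 37 + 36 + 50 − 7 − 14 − 16 + 3 = 89%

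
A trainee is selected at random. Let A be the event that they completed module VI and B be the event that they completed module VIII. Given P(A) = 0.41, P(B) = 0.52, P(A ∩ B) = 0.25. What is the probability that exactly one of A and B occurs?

By inclusion–exclusion (exactly-one form):
P(exactly one) = 0.41 + 0.52 − 2·0.25 = 0.43

0.43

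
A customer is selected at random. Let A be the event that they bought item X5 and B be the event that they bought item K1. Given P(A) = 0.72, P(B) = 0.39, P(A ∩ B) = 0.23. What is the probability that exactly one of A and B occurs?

0.65

P(exactly one) = 0.72 + 0.39 − 2·0.23 = 0.65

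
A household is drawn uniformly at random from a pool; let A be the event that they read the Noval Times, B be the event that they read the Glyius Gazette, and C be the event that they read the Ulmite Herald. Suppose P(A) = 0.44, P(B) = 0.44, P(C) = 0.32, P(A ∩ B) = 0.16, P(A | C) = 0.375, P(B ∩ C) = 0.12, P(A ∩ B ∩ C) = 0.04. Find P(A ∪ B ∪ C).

0.84

P(A ∩ C) = P(C)·P(A|C) = 0.32 × 0.375 = 0.12
P(A ∪ B ∪ C) = 0.44 + 0.44 + 0.32 − 0.16 − 0.12 − 0.12 + 0.04 = 0.84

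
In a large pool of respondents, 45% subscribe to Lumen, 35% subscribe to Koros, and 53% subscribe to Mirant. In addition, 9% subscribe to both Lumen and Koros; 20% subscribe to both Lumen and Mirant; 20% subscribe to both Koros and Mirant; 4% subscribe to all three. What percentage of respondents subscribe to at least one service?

P(union) = 45 + 35 + 53 − 9 − 20 − 20 + 4 = 88%

88%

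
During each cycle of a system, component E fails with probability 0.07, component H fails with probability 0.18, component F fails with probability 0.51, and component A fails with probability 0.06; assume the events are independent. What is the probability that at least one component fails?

0.64874644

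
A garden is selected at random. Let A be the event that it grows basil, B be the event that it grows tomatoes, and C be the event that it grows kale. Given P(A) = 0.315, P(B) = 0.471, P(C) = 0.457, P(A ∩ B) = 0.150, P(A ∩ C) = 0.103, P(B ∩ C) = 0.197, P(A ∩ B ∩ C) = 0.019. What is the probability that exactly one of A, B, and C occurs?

0.400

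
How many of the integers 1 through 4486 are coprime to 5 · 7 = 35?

3077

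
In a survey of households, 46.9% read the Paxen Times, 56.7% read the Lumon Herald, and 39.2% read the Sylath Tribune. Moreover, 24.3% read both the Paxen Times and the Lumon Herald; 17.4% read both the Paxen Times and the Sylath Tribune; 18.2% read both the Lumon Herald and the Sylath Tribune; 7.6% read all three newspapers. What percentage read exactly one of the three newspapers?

45.8%

By inclusion–exclusion (exactly-one form):
P(exactly one) = 46.9 + 56.7 + 39.2 − 2·24.3 − 2·17.4 − 2·18.2 + 3·7.6 = 45.8%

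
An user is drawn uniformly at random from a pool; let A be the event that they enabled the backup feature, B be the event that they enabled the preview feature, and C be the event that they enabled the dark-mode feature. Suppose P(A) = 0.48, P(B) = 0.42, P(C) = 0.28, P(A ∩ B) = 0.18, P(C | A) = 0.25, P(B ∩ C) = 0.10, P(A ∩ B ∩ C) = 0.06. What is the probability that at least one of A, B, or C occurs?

P(A ∩ C) = P(A)·P(C|A) = 0.48 × 0.25 = 0.12
P(A ∪ B ∪ C) = 0.48 + 0.42 + 0.28 − 0.18 − 0.12 − 0.10 + 0.06 = 0.84

0.84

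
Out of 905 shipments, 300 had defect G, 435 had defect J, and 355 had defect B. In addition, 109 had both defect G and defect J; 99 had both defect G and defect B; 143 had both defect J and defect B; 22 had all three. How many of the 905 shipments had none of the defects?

|union| = 300 + 435 + 355 − 109 − 99 − 143 + 22 = 761
None: 905 − 761 = 144

144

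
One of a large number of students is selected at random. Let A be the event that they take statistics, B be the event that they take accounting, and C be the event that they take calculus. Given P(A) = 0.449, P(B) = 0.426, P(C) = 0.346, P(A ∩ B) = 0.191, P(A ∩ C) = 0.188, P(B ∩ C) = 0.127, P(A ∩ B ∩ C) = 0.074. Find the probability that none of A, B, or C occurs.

By inclusion–exclusion:
P(A ∪ B ∪ C) = 0.449 + 0.426 + 0.346 − 0.191 − 0.188 − 0.127 + 0.074 = 0.789
P(none) = 1 − 0.789 = 0.211

0.211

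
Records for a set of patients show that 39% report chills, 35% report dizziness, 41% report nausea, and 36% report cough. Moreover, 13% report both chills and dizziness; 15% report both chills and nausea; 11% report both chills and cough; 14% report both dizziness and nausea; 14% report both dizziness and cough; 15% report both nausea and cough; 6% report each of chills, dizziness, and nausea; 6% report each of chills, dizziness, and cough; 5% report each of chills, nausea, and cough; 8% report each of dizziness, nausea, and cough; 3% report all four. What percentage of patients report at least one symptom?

P(≥1) = 39 + 35 + 41 + 36 − 13 − 15 − 11 − 14 − 14 − 15 + 6 + 6 + 5 + 8 − 3 = 91%

91%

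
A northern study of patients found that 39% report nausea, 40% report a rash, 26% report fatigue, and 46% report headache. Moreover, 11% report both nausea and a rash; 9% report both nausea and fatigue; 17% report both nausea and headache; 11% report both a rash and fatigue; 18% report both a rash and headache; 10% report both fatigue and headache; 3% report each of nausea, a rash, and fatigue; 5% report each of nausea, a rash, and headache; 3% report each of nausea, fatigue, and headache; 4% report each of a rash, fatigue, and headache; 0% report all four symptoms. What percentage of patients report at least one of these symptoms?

90%

P(union) = 39 + 40 + 26 + 46 − 11 − 9 − 17 − 11 − 18 − 10 + 3 + 5 + 3 + 4 − 0 = 90%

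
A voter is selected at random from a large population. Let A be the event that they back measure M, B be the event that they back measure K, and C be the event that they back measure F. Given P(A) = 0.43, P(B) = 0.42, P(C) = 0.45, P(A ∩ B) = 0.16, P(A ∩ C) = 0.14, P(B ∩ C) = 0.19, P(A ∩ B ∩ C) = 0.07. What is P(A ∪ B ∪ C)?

P(A ∪ B ∪ C) = 0.43 + 0.42 + 0.45 − 0.16 − 0.14 − 0.19 + 0.07 = 0.88

0.88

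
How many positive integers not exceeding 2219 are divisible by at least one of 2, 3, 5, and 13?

1673

By inclusion-exclusion,
⌊2219/2⌋ + ⌊2219/3⌋ + ⌊2219/5⌋ + ⌊2219/13⌋ − ⌊2219/6⌋ − ⌊2219/10⌋ − ⌊2219/26⌋ − ⌊2219/15⌋ − ⌊2219/39⌋ − ⌊2219/65⌋ + ⌊2219/30⌋ + ⌊2219/78⌋ + ⌊2219/130⌋ + ⌊2219/195⌋ − ⌊2219/390⌋ = 1109 + 739 + 443 + 170 − 369 − 221 − 85 − 147 − 56 − 34 + 73 + 28 + 17 + 11 − 5 = 1673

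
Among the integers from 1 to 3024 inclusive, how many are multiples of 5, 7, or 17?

1072

Apply inclusion-exclusion:
floor(3024/5) + floor(3024/7) + floor(3024/17) − floor(3024/35) − floor(3024/85) − floor(3024/119) + floor(3024/595) = 604 + 432 + 177 − 86 − 35 − 25 + 5 = 1072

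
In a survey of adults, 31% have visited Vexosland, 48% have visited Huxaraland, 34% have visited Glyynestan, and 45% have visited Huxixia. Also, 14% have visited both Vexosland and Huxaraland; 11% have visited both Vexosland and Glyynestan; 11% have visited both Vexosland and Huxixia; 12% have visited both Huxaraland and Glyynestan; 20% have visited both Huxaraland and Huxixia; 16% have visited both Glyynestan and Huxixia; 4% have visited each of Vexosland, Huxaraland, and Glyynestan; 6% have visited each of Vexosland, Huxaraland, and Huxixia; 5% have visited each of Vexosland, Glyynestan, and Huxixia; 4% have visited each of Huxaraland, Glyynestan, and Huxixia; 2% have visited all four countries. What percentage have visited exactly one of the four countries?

39%

Using the inclusion–exclusion count for exactly one event:
P(exactly one) = 31 + 48 + 34 + 45 − 2·14 − 2·11 − 2·11 − 2·12 − 2·20 − 2·16 + 3·4 + 3·6 + 3·5 + 3·4 − 4·2 = 39%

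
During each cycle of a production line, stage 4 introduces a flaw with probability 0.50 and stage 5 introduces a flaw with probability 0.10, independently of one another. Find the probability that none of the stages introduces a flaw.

P(none) = (1 − 0.50) × (1 − 0.10) = 0.50 × 0.90 = 0.45

0.45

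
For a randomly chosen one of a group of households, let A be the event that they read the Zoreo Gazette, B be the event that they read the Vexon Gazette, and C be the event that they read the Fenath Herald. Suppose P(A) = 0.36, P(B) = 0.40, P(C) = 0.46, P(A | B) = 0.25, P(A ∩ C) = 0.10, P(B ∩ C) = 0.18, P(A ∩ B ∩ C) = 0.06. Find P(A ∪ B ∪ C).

P(A ∩ B) = P(B)·P(A|B) = 0.40 × 0.25 = 0.10
P(A ∪ B ∪ C) = 0.36 + 0.40 + 0.46 − 0.10 − 0.10 − 0.18 + 0.06 = 0.90

0.90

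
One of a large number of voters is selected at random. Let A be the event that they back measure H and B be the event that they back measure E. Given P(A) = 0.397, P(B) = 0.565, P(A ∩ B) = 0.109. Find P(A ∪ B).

0.853

Using inclusion–exclusion:
P(A ∪ B) = 0.397 + 0.565 − 0.109 = 0.853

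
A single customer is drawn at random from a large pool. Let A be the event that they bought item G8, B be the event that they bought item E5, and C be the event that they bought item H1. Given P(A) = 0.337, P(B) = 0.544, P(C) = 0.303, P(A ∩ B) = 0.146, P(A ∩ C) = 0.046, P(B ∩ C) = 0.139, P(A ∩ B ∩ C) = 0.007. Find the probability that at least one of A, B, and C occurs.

Inclusion–exclusion gives
P(A ∪ B ∪ C) = 0.337 + 0.544 + 0.303 − 0.146 − 0.046 − 0.139 + 0.007 = 0.860

0.860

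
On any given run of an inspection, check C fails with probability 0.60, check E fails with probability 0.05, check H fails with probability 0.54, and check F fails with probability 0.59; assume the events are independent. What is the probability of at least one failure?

0.928332

P(none) = (1 − 0.60) × (1 − 0.05) × (1 − 0.54) × (1 − 0.59) = 0.40 × 0.95 × 0.46 × 0.41 = 0.071668
P(at least one) = 1 − 0.071668 = 0.928332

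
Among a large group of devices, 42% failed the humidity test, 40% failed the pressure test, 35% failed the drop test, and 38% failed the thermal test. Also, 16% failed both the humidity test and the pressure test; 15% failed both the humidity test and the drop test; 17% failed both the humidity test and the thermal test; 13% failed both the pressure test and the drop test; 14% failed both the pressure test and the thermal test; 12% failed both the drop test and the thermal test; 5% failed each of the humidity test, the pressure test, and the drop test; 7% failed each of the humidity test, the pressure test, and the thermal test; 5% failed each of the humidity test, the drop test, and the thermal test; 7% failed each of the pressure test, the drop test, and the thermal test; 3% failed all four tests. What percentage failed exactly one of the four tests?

41%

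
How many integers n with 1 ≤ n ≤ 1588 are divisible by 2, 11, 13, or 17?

By inclusion–exclusion:
⌊1588/2⌋ + ⌊1588/11⌋ + ⌊1588/13⌋ + ⌊1588/17⌋ − ⌊1588/22⌋ − ⌊1588/26⌋ − ⌊1588/34⌋ − ⌊1588/143⌋ − ⌊1588/187⌋ − ⌊1588/221⌋ + ⌊1588/286⌋ + ⌊1588/374⌋ + ⌊1588/442⌋ + ⌊1588/2431⌋ − ⌊1588/4862⌋ = 794 + 144 + 122 + 93 − 72 − 61 − 46 − 11 − 8 − 7 + 5 + 4 + 3 + 0 − 0 = 960

960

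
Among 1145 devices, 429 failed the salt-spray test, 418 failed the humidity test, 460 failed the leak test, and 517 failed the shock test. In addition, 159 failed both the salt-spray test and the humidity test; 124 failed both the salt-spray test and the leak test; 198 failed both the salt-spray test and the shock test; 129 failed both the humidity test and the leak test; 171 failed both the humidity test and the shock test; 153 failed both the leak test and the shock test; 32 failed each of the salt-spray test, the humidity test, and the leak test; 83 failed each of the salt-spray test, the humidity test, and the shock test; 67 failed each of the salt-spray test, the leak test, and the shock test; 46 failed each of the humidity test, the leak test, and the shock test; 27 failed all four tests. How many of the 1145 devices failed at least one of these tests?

1091

N(≥1) = 429 + 418 + 460 + 517 − 159 − 124 − 198 − 129 − 171 − 153 + 32 + 83 + 67 + 46 − 27 = 1091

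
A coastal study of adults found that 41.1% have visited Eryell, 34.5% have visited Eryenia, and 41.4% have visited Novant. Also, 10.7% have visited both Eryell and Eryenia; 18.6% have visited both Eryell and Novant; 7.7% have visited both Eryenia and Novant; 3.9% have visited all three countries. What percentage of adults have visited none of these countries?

By inclusion–exclusion:
P(≥1) = 41.1 + 34.5 + 41.4 − 10.7 − 18.6 − 7.7 + 3.9 = 83.9%
P(none) = 100% − 83.9% = 16.1%

16.1%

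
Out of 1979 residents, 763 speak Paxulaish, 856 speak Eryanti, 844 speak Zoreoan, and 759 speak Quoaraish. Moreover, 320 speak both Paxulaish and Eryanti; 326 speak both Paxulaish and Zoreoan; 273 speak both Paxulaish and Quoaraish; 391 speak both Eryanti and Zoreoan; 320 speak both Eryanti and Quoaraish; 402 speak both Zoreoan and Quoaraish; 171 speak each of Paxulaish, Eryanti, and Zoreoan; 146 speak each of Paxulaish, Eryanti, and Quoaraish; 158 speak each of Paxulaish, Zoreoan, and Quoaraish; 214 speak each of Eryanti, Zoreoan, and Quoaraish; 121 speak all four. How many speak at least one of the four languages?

1758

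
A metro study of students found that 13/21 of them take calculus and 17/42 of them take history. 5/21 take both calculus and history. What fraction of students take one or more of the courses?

11/14

P(union) = 13/21 + 17/42 − 5/21 = 11/14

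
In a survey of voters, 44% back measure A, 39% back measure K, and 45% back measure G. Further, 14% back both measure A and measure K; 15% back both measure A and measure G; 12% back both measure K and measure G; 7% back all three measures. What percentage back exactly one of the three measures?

67%

P(exactly one) = 44 + 39 + 45 − 2·14 − 2·15 − 2·12 + 3·7 = 67%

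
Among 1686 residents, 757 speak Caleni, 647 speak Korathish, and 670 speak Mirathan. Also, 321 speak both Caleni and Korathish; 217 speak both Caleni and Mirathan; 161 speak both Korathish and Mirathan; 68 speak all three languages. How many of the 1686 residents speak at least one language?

1443

By inclusion-exclusion,
|union| = 757 + 647 + 670 − 321 − 217 − 161 + 68 = 1443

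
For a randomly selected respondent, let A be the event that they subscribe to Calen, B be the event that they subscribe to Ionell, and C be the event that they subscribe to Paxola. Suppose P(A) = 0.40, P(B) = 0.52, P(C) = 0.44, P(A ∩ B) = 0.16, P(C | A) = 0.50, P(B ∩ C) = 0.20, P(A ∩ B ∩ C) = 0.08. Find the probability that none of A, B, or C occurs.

0.12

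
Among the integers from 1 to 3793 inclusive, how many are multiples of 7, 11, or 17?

floor(3793/7) + floor(3793/11) + floor(3793/17) − floor(3793/77) − floor(3793/119) − floor(3793/187) + floor(3793/1309) = 541 + 344 + 223 − 49 − 31 − 20 + 2 = 1010

1010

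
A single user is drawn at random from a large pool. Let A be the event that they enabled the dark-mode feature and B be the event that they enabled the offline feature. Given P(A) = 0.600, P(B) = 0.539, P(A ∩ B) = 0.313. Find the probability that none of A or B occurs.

0.174

By inclusion–exclusion:
P(A ∪ B) = 0.600 + 0.539 − 0.313 = 0.826
P(none) = 1 − 0.826 = 0.174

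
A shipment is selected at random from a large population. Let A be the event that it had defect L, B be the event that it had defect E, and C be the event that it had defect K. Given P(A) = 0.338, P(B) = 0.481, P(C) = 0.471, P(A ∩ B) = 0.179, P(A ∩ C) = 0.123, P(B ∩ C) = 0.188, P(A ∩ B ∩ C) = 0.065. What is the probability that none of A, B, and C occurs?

0.135

P(A ∪ B ∪ C) = 0.338 + 0.481 + 0.471 − 0.179 − 0.123 − 0.188 + 0.065 = 0.865
P(none) = 1 − 0.865 = 0.135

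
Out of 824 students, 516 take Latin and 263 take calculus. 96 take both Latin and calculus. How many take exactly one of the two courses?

|exactly one| = 516 + 263 − 2·96 = 587

587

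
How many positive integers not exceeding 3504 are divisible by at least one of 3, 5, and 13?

1779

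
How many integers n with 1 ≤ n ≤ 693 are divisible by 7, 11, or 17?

99 + 63 + 40 − 9 − 5 − 3 + 0 = 185

185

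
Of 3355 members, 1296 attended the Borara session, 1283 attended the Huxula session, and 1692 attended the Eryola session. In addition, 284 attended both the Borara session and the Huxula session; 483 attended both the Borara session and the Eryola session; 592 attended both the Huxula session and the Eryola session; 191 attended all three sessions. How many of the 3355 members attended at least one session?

3103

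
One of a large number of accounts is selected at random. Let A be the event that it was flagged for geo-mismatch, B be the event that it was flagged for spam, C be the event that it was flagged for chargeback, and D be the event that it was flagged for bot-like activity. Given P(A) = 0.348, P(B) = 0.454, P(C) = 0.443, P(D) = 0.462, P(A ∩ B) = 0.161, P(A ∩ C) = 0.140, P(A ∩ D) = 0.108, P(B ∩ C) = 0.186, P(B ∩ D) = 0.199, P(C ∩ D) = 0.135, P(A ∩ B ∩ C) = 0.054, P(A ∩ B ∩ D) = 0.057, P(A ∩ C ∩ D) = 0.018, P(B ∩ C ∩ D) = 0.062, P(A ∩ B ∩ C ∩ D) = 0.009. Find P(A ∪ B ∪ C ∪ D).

Inclusion–exclusion gives
P(A ∪ B ∪ C ∪ D) = 0.348 + 0.454 + 0.443 + 0.462 − 0.161 − 0.140 − 0.108 − 0.186 − 0.199 − 0.135 + 0.054 + 0.057 + 0.018 + 0.062 − 0.009 = 0.960

0.960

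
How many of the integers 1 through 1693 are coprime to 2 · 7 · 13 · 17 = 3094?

630

⌊1693/2⌋ + ⌊1693/7⌋ + ⌊1693/13⌋ + ⌊1693/17⌋ − ⌊1693/14⌋ − ⌊1693/26⌋ − ⌊1693/34⌋ − ⌊1693/91⌋ − ⌊1693/119⌋ − ⌊1693/221⌋ + ⌊1693/182⌋ + ⌊1693/238⌋ + ⌊1693/442⌋ + ⌊1693/1547⌋ − ⌊1693/3094⌋ = 846 + 241 + 130 + 99 − 120 − 65 − 49 − 18 − 14 − 7 + 9 + 7 + 3 + 1 − 0 = 1063
1693 − 1063 = 630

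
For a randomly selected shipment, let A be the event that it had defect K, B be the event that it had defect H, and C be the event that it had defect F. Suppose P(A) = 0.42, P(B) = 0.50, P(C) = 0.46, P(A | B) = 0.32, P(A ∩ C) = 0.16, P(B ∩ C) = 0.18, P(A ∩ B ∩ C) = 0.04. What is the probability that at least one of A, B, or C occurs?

0.92

P(A ∩ B) = P(B)·P(A|B) = 0.50 × 0.32 = 0.16
Using inclusion–exclusion:
P(A ∪ B ∪ C) = 0.42 + 0.50 + 0.46 − 0.16 − 0.16 − 0.18 + 0.04 = 0.92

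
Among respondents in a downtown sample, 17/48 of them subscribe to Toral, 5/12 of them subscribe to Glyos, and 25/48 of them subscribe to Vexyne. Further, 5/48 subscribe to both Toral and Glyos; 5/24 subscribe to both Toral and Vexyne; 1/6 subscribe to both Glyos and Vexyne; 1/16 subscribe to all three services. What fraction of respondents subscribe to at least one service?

7/8

P(≥1) = 17/48 + 5/12 + 25/48 − 5/48 − 5/24 − 1/6 + 1/16 = 7/8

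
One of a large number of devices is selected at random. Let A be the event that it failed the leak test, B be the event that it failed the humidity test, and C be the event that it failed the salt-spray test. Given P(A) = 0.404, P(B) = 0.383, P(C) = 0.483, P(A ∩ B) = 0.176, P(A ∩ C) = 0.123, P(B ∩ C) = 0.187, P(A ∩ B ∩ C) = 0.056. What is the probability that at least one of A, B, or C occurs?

0.840

P(A ∪ B ∪ C) = 0.404 + 0.383 + 0.483 − 0.176 − 0.123 − 0.187 + 0.056 = 0.840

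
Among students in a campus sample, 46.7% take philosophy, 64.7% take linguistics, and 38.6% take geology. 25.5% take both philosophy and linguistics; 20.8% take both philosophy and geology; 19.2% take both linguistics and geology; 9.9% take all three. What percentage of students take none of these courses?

5.6%

P(union) = 46.7 + 64.7 + 38.6 − 25.5 − 20.8 − 19.2 + 9.9 = 94.4%
P(none) = 100% − 94.4% = 5.6%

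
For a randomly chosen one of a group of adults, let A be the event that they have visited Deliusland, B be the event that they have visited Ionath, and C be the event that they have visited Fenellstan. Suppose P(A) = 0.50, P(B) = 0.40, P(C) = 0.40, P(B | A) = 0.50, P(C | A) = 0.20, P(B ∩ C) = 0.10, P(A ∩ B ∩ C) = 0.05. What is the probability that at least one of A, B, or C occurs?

0.90

P(A ∩ B) = P(A)·P(B|A) = 0.50 × 0.50 = 0.25
P(A ∩ C) = P(A)·P(C|A) = 0.50 × 0.20 = 0.10
Using inclusion–exclusion:
P(A ∪ B ∪ C) = 0.50 + 0.40 + 0.40 − 0.25 − 0.10 − 0.10 + 0.05 = 0.90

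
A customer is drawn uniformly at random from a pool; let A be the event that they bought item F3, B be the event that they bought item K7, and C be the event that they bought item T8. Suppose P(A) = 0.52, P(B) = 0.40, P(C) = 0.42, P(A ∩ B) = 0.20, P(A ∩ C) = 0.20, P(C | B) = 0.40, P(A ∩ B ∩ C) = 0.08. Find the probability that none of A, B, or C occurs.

0.14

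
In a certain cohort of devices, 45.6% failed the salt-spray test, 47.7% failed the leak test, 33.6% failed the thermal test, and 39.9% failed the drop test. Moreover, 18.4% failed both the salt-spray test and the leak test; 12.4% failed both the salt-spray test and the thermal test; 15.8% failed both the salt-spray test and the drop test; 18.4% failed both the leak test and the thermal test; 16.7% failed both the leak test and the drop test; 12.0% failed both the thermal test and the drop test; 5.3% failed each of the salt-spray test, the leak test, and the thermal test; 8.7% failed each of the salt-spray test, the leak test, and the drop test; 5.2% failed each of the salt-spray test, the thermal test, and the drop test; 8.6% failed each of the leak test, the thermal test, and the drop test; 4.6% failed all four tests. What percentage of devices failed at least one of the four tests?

Using inclusion–exclusion:
P(union) = 45.6 + 47.7 + 33.6 + 39.9 − 18.4 − 12.4 − 15.8 − 18.4 − 16.7 − 12.0 + 5.3 + 8.7 + 5.2 + 8.6 − 4.6 = 96.3%

96.3%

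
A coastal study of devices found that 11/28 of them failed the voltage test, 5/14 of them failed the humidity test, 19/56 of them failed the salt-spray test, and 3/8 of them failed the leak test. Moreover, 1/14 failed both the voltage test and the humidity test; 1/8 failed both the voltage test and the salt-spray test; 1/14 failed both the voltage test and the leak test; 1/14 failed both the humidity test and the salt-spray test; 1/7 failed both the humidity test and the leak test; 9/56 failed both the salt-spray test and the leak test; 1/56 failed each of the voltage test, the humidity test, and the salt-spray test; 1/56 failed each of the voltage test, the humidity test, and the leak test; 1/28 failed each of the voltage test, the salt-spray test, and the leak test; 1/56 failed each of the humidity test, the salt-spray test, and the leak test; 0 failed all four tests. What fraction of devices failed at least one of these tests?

By inclusion-exclusion,
P(≥1) = 11/28 + 5/14 + 19/56 + 3/8 − 1/14 − 1/8 − 1/14 − 1/14 − 1/7 − 9/56 + 1/56 + 1/56 + 1/28 + 1/56 − 0 = 51/56

51/56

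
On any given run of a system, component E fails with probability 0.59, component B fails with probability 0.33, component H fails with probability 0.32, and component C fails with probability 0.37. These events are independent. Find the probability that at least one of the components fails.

0.88231852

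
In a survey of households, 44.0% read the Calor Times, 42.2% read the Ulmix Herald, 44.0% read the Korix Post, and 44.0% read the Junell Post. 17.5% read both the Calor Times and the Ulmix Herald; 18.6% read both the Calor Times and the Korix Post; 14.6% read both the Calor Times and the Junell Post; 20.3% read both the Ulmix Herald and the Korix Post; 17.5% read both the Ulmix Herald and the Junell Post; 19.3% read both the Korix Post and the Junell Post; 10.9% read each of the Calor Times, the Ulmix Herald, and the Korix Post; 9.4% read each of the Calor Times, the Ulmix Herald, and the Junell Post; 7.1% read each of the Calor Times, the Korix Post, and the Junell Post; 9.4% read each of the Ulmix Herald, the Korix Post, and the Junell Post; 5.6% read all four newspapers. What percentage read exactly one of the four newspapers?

46.6%

P(exactly one) = 44.0 + 42.2 + 44.0 + 44.0 − 2·17.5 − 2·18.6 − 2·14.6 − 2·20.3 − 2·17.5 − 2·19.3 + 3·10.9 + 3·9.4 + 3·7.1 + 3·9.4 − 4·5.6 = 46.6%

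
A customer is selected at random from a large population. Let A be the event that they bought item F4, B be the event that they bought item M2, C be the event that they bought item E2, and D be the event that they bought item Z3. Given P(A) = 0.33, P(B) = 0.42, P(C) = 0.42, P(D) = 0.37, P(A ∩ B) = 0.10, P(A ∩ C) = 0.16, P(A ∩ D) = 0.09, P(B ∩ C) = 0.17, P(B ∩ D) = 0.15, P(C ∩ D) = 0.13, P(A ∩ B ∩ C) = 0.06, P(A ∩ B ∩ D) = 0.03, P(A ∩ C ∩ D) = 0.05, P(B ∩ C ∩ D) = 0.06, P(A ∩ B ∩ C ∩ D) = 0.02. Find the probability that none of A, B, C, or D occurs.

By inclusion–exclusion:
P(A ∪ B ∪ C ∪ D) = 0.33 + 0.42 + 0.42 + 0.37 − 0.10 − 0.16 − 0.09 − 0.17 − 0.15 − 0.13 + 0.06 + 0.03 + 0.05 + 0.06 − 0.02 = 0.92
P(none) = 1 − 0.92 = 0.08

0.08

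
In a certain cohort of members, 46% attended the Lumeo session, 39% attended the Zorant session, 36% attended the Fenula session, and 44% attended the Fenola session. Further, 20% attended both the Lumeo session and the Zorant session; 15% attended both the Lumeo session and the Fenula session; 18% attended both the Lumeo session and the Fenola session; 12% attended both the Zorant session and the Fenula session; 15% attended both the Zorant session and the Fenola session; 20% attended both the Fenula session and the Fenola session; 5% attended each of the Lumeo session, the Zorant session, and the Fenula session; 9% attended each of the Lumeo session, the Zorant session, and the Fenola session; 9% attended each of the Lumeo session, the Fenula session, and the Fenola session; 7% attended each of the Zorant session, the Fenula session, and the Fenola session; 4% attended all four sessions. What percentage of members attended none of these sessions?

9%

By inclusion–exclusion:
P(≥1) = 46 + 39 + 36 + 44 − 20 − 15 − 18 − 12 − 15 − 20 + 5 + 9 + 9 + 7 − 4 = 91%
P(none) = 100% − 91% = 9%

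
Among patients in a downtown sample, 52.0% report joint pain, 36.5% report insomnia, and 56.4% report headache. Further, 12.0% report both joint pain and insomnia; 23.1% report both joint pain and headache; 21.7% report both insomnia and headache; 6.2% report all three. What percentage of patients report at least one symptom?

P(union) = 52.0 + 36.5 + 56.4 − 12.0 − 23.1 − 21.7 + 6.2 = 94.3%

94.3%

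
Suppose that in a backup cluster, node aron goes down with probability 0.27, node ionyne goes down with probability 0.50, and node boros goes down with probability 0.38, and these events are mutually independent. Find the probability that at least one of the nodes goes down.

0.7737

P(none) = (1 − 0.27) × (1 − 0.50) × (1 − 0.38) = 0.73 × 0.50 × 0.62 = 0.2263
P(at least one) = 1 − 0.2263 = 0.7737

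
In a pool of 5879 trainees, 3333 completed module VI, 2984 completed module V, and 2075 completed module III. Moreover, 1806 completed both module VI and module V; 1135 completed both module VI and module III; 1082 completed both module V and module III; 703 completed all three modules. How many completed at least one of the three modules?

|union| = 3333 + 2984 + 2075 − 1806 − 1135 − 1082 + 703 = 5072

5072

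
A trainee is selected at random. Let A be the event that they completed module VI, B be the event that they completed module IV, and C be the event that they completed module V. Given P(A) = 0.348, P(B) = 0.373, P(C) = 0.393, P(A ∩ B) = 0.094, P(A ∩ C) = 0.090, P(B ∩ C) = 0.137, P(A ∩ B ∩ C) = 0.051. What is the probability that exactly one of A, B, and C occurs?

0.625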